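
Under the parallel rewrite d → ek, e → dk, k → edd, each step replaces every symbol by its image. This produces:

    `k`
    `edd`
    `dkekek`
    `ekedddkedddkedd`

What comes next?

Rewriting the 15 symbols of ekedddkedddkedd one by one yields dk edd dk ek ek ek edd dk ek ek ek edd dk ek ek; concatenated:

dkedddkekekekedddkekekekedddkekek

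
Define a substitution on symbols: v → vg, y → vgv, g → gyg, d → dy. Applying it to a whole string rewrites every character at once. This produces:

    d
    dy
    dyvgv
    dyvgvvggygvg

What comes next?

dyvgvvggygvgvggyggygvgvgygvggyg

Rewriting each symbol of dyvgvvggygvg: d→dy, y→vgv, v→vg, g→gyg, v→vg, v→vg, g→gyg, g→gyg, y→vgv, g→gyg, v→vg, g→gyg, which concatenates to dy vgv vg gyg vg vg gyg gyg vgv gyg vg gyg.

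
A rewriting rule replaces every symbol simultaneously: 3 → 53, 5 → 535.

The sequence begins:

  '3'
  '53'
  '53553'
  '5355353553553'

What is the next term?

Replace each of the 13 characters of 5355353553553 in place — 535 53 535 535 53 535 53 535 535 53 535 535 53 — and concatenate.

5355353553553535535355355353553553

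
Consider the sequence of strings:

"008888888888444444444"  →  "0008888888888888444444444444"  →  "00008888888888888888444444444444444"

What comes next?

000008888888888888888888444444444444444444

The n-th term is n-1 0's then 3n+1 8's then 3n 4's, where the shown terms are n = 3, 4, 5.
At n = 6 the blocks have lengths 5, 19, 18.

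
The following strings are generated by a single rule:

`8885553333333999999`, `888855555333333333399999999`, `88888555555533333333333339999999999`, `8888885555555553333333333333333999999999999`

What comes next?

888888855555555555333333333333333333399999999999999

Each string has the form 8^{n+1} 5^{2n-1} 3^{3n+1} 9^{2n+2}, where the shown terms are n = 2, 3, 4, 5.
At n = 6 the blocks have lengths 7, 11, 19, 14.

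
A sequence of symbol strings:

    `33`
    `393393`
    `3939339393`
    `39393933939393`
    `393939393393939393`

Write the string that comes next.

s(k+1) = 39·s(k)·93, so each term gains 39 as a prefix and 93 as a suffix.
One more step from 393939393393939393 gives the answer.

3939393939339393939393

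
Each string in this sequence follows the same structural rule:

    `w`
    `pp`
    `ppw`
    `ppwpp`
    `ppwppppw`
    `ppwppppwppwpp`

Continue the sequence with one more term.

This is a Fibonacci-style word recurrence s(k) = s(k−1)·s(k−2): e.g. pp·w = ppw.
The next term joins ppwppppwppwpp and ppwppppw.

ppwppppwppwppppwppppw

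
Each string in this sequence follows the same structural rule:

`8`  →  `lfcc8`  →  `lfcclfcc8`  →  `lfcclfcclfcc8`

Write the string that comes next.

Each term is the previous one with lfcc prepended.
Applying this once more to lfcclfcclfcc8:

lfcclfcclfcclfcc8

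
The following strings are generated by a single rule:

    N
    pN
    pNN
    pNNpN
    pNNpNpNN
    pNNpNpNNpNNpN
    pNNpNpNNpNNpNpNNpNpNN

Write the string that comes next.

pNNpNpNNpNNpNpNNpNpNNpNNpNpNNpNNpN

From term 3 onward, concatenate the last term with the second-to-last: pN·N = pNN, pNN·pN = pNNpN, …
Continuing: pNNpNpNNpNNpNpNNpNpNN · pNNpNpNNpNNpN gives term 8.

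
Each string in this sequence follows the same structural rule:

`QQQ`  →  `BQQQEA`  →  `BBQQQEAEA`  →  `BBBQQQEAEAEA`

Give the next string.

Every step adds B to the front and EA to the end of the previous string.
One more step from BBBQQQEAEAEA gives the answer.

BBBBQQQEAEAEAEA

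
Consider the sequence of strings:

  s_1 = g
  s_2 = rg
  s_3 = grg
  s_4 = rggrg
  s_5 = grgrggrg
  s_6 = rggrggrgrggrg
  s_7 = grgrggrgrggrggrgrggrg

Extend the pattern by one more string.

This is a Fibonacci-style word recurrence s(k) = s(k−2)·s(k−1): e.g. g·rg = grg.
The next term joins rggrggrgrggrg and grgrggrgrggrggrgrggrg.

rggrggrgrggrggrgrggrgrggrggrgrggrg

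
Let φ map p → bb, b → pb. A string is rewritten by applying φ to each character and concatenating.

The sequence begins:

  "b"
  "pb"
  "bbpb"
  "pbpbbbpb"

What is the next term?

bbpbbbpbpbpbbbpb

Apply φ to pbpbbbpb symbol by symbol: p→bb, b→pb, p→bb, b→pb, b→pb, b→pb, p→bb, b→pb; joined: bb pb bb pb pb pb bb pb.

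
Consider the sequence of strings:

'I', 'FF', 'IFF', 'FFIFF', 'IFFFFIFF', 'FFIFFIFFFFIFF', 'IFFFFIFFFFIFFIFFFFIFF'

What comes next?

From term 3 onward, concatenate the second-to-last term with the last: I·FF = IFF, FF·IFF = FFIFF, …
Continuing: FFIFFIFFFFIFF · IFFFFIFFFFIFFIFFFFIFF gives term 8.

FFIFFIFFFFIFFIFFFFIFFFFIFFIFFFFIFF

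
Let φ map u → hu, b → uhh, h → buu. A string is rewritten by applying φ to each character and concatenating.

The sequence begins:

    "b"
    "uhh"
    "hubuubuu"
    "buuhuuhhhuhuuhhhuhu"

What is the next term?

Applying the rule to each of the 19 symbols of buuhuuhhhuhuuhhhuhu gives the pieces uhh hu hu buu hu hu buu buu buu hu buu hu hu buu buu buu hu buu hu, which concatenate to the answer.

uhhhuhubuuhuhubuubuubuuhubuuhuhubuubuubuuhubuuhu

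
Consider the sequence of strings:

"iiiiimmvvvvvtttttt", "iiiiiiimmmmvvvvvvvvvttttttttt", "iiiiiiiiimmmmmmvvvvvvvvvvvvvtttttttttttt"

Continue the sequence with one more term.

iiiiiiiiiiimmmmmmmmvvvvvvvvvvvvvvvvvttttttttttttttt

Reading off run lengths: i runs 5, 7, 9; m runs 2, 4, 6; v runs 5, 9, 13; t runs 6, 9, 12 — each is linear in n (n = 1, 2, …).
For the next term, n = 4, so the run lengths are 11, 8, 17, 15.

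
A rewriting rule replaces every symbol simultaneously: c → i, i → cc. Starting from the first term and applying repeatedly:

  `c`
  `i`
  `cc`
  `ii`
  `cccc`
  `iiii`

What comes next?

cccccccc

Apply φ to iiii symbol by symbol: i→cc, i→cc, i→cc, i→cc; joined: cc cc cc cc.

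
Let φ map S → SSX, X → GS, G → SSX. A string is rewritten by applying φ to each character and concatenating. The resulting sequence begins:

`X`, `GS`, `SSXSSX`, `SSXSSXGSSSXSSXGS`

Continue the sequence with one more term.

SSXSSXGSSSXSSXGSSSXSSXSSXSSXGSSSXSSXGSSSXSSX

Applying the rule to each of the 16 symbols of SSXSSXGSSSXSSXGS gives the pieces SSX SSX GS SSX SSX GS SSX SSX SSX SSX GS SSX SSX GS SSX SSX, which concatenate to the answer.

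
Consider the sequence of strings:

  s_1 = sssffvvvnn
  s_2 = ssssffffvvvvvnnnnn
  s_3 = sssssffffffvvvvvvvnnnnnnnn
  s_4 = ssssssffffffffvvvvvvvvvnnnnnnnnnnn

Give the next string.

sssssssffffffffffvvvvvvvvvvvnnnnnnnnnnnnnn

The n-th term is n+2 s's then 2n f's then 2n+1 v's then 3n-1 n's (n = 1, 2, …).
Setting n = 5 gives 7, 10, 11, 14 characters in each block.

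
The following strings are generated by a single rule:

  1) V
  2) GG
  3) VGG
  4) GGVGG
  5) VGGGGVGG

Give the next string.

GGVGGVGGGGVGG

This is a Fibonacci-style word recurrence s(k) = s(k−2)·s(k−1): e.g. V·GG = VGG.
The next term joins GGVGG and VGGGGVGG.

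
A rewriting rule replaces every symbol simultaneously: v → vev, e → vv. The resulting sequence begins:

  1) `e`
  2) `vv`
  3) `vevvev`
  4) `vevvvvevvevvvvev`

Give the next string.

φ(vevvvvevvevvvvev) expands symbol-by-symbol to vev vv vev vev vev vev vv vev vev vv vev vev vev vev vv vev; joining the 16 pieces gives the next term.

vevvvvevvevvevvevvvvevvevvvvevvevvevvevvvvev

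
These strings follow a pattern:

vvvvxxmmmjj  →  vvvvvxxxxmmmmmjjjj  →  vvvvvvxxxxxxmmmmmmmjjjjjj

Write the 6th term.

vvvvvvvvvxxxxxxxxxxxxmmmmmmmmmmmmmjjjjjjjjjjjj

Term n consists of n+3 v's, followed by 2n x's, followed by 2n+1 m's, followed by 2n j's (n = 1, 2, …).
At n = 6 the blocks have lengths 9, 12, 13, 12.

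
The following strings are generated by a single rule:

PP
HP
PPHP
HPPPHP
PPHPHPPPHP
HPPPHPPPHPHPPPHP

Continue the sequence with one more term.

PPHPHPPPHPHPPPHPPPHPHPPPHP

Each term (from the third on) is the two preceding terms concatenated in order: term 3 = PP·HP = PPHP.
Continuing: PPHPHPPPHP · HPPPHPPPHPHPPPHP gives term 7.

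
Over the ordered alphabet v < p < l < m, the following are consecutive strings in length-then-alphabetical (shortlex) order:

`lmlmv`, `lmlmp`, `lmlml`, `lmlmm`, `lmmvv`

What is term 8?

Stepping forward 3 times from lmmvv: lmmvv → lmmvp → lmmvl, then the target.

lmmvm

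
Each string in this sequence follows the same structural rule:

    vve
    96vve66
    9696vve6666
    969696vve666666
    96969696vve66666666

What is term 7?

Each term wraps the previous one in 96 on the left and 66 on the right.
From 96969696vve66666666, 2 further steps: 96969696vve66666666 → 9696969696vve6666666666 → (answer).

969696969696vve666666666666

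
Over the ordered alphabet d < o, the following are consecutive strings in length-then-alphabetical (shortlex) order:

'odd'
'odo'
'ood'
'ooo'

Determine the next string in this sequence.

dddd

After ooo the length-3 strings are exhausted; the first length-4 string is 4 copies of d.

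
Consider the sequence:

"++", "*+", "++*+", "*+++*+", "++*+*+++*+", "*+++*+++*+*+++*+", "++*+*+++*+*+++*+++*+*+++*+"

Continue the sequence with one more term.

Each term (from the third on) is the two preceding terms concatenated in order: term 3 = ++·*+ = ++*+.
Continuing: *+++*+++*+*+++*+ · ++*+*+++*+*+++*+++*+*+++*+ gives term 8.

*+++*+++*+*+++*+++*+*+++*+*+++*+++*+*+++*+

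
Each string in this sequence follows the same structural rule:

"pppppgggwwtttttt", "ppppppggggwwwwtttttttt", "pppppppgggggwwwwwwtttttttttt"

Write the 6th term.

Reading off run lengths: p runs 5, 6, 7; g runs 3, 4, 5; w runs 2, 4, 6; t runs 6, 8, 10 — each is linear in n, where the shown terms are n = 2, 3, 4.
At n = 7 the blocks have lengths 10, 8, 12, 16.

ppppppppppggggggggwwwwwwwwwwwwtttttttttttttttt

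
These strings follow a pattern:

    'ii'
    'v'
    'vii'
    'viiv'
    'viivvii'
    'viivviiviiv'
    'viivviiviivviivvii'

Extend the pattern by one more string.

viivviiviivviivviiviivviiviiv

This is a Fibonacci-style word recurrence s(k) = s(k−1)·s(k−2): e.g. v·ii = vii.
Continuing: viivviiviivviivvii · viivviiviiv gives term 8.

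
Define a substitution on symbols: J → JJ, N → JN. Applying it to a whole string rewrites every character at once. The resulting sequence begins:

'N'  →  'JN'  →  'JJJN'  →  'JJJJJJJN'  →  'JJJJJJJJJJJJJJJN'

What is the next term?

Rewriting the 16 symbols of JJJJJJJJJJJJJJJN one by one yields JJ JJ JJ JJ JJ JJ JJ JJ JJ JJ JJ JJ JJ JJ JJ JN; concatenated:

JJJJJJJJJJJJJJJJJJJJJJJJJJJJJJJN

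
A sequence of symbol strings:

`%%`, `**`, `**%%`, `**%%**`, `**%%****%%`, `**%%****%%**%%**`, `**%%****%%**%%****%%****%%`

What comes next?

**%%****%%**%%****%%****%%**%%****%%**%%**

Each term (from the third on) is the previous term followed by the one before it: term 3 = **·%% = **%%.
So term 8 is **%%****%%**%%****%%****%%·**%%****%%**%%**.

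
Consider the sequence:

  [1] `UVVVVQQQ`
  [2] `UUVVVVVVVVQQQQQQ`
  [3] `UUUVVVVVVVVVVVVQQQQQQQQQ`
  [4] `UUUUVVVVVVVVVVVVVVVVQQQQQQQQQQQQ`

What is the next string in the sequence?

UUUUUVVVVVVVVVVVVVVVVVVVVQQQQQQQQQQQQQQQ

Reading off run lengths: U runs 1, 2, 3, 4; V runs 4, 8, 12, 16; Q runs 3, 6, 9, 12 — each is linear in n (n = 1, 2, …).
Setting n = 5 gives 5, 20, 15 characters in each block.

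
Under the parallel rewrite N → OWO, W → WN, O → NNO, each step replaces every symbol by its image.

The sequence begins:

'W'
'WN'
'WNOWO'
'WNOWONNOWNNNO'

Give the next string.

Rewriting the 13 symbols of WNOWONNOWNNNO one by one yields WN OWO NNO WN NNO OWO OWO NNO WN OWO OWO OWO NNO; concatenated:

WNOWONNOWNNNOOWOOWONNOWNOWOOWOOWONNO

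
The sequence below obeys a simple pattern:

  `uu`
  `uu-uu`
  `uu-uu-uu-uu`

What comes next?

uu-uu-uu-uu-uu-uu-uu-uu

Each string is two copies of the previous one joined by '-'.
One more doubling of uu-uu-uu-uu gives the answer.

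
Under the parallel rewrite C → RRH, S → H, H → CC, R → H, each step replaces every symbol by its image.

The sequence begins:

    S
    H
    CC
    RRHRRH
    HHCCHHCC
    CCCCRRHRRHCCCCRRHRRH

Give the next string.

RRHRRHRRHRRHHHCCHHCCRRHRRHRRHRRHHHCCHHCC

Replace each of the 20 characters of CCCCRRHRRHCCCCRRHRRH in place — RRH RRH RRH RRH H H CC H H CC RRH RRH RRH RRH H H CC H H CC — and concatenate.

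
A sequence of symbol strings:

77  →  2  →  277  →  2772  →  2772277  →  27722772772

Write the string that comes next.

This is a Fibonacci-style word recurrence s(k) = s(k−1)·s(k−2): e.g. 2·77 = 277.
The next term joins 27722772772 and 2772277.

277227727722772277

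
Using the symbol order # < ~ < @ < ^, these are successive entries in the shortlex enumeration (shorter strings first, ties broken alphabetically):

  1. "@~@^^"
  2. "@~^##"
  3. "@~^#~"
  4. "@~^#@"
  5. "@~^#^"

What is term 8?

@~^~@

Advancing 3 positions from @~^#^ through @~^#^ → @~^~# → @~^~~ reaches term 8.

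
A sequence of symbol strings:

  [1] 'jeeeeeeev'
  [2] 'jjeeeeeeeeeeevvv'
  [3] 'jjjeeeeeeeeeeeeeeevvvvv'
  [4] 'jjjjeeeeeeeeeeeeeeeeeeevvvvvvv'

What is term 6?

Each string has the form j^{n} e^{4n+3} v^{2n-1} (n = 1, 2, …).
Setting n = 6 gives 6, 27, 11 characters in each block.

jjjjjjeeeeeeeeeeeeeeeeeeeeeeeeeeevvvvvvvvvvv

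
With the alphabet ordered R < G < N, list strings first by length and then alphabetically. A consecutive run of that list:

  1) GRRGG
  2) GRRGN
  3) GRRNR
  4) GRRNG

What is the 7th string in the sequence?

GRGRG

Stepping forward 3 times from GRRNG: GRRNG → GRRNN → GRGRR, then the target.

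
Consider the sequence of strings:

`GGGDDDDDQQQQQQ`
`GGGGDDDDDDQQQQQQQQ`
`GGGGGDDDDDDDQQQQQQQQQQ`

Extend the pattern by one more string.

GGGGGGDDDDDDDDQQQQQQQQQQQQ

Each string has the form G^{n} D^{n+2} Q^{2n}, where the shown terms are n = 3, 4, 5.
For the next term, n = 6, so the run lengths are 6, 8, 12.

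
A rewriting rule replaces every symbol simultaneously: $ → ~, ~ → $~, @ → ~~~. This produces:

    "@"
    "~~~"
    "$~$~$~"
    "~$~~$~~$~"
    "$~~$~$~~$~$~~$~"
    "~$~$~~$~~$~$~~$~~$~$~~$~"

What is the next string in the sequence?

Replace each of the 24 characters of ~$~$~~$~~$~$~~$~~$~$~~$~ in place — $~ ~ $~ ~ $~ $~ ~ $~ $~ ~ $~ ~ $~ $~ ~ $~ $~ ~ $~ ~ $~ $~ ~ $~ — and concatenate.

$~~$~~$~$~~$~$~~$~~$~$~~$~$~~$~~$~$~~$~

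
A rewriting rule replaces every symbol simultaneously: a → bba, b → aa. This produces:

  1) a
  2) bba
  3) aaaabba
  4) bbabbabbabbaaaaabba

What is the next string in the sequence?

aaaabbaaaaabbaaaaabbaaaaabbabbabbabbabbaaaaabba

φ(bbabbabbabbaaaaabba) expands symbol-by-symbol to aa aa bba aa aa bba aa aa bba aa aa bba bba bba bba bba aa aa bba; joining the 19 pieces gives the next term.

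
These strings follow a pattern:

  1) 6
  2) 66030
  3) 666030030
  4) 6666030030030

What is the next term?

66666030030030030

Every step adds 6 to the front and 030 to the end of the previous string.
One more step from 6666030030030 gives the answer.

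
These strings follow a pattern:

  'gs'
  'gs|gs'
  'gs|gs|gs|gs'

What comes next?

gs|gs|gs|gs|gs|gs|gs|gs

s(k+1) = s(k)·|·s(k) — each term doubles the last with '|' between the halves.
One more doubling of gs|gs|gs|gs gives the answer.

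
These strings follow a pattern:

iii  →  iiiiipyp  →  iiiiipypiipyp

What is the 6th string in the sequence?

iiiiipypiipypiipypiipypiipyp

The strings grow by a fixed suffix iipyp each time.
From iiiiipypiipyp, 3 further steps: iiiiipypiipyp → iiiiipypiipypiipyp → iiiiipypiipypiipypiipyp → (answer).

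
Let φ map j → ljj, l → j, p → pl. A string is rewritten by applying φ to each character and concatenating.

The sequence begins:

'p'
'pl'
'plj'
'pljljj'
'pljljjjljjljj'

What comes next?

φ(pljljjjljjljj) expands symbol-by-symbol to pl j ljj j ljj ljj ljj j ljj ljj j ljj ljj; joining the 13 pieces gives the next term.

pljljjjljjljjljjjljjljjjljjljj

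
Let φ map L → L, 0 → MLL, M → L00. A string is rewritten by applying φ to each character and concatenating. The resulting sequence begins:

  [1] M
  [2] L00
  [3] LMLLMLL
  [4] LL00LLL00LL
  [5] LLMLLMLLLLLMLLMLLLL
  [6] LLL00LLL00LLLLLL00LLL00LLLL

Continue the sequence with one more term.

LLLMLLMLLLLLMLLMLLLLLLLLMLLMLLLLLMLLMLLLLLL

Applying the rule to each of the 27 symbols of LLL00LLL00LLLLLL00LLL00LLLL gives the pieces L L L MLL MLL L L L MLL MLL L L L L L L MLL MLL L L L MLL MLL L L L L, which concatenate to the answer.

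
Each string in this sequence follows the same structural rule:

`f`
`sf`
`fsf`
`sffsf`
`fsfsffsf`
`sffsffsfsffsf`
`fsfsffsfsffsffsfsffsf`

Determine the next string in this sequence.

From term 3 onward, concatenate the second-to-last term with the last: f·sf = fsf, sf·fsf = sffsf, …
The next term joins sffsffsfsffsf and fsfsffsfsffsffsfsffsf.

sffsffsfsffsffsfsffsfsffsffsfsffsf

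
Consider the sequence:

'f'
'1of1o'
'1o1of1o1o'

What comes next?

s(k+1) = 1o·s(k)·1o, so each term gains 1o as a prefix and 1o as a suffix.
Applying this once more to 1o1of1o1o:

1o1o1of1o1o1o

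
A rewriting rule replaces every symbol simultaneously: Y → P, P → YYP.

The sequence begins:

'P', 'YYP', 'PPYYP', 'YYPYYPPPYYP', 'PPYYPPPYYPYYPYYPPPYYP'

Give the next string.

Applying the rule to each of the 21 symbols of PPYYPPPYYPYYPYYPPPYYP gives the pieces YYP YYP P P YYP YYP YYP P P YYP P P YYP P P YYP YYP YYP P P YYP, which concatenate to the answer.

YYPYYPPPYYPYYPYYPPPYYPPPYYPPPYYPYYPYYPPPYYP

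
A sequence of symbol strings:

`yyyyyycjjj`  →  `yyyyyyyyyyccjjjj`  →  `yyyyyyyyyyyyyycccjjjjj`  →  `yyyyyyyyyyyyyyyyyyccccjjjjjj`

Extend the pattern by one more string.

Term n consists of 4n-2 y's, followed by n-1 c's, followed by n+1 j's, where the shown terms are n = 2, 3, 4, 5.
At n = 6 the blocks have lengths 22, 5, 7.

yyyyyyyyyyyyyyyyyyyyyycccccjjjjjjj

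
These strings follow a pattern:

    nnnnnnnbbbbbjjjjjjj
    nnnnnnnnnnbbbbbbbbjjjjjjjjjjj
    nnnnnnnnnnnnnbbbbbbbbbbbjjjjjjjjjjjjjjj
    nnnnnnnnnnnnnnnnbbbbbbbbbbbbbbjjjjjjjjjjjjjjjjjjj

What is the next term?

nnnnnnnnnnnnnnnnnnnbbbbbbbbbbbbbbbbbjjjjjjjjjjjjjjjjjjjjjjj

Reading off run lengths: n runs 7, 10, 13, 16; b runs 5, 8, 11, 14; j runs 7, 11, 15, 19 — each is linear in n, where the shown terms are n = 2, 3, 4, 5.
At n = 6 the blocks have lengths 19, 17, 23.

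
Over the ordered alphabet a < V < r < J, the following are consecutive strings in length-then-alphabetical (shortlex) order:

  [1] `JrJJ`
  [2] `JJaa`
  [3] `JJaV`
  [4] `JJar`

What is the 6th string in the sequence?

Advancing 2 positions from JJar through JJar → JJaJ reaches term 6.

JJVa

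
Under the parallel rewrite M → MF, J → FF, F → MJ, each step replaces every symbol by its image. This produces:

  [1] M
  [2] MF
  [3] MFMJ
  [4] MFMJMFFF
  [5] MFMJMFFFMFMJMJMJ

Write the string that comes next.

MFMJMFFFMFMJMJMJMFMJMFFFMFFFMFFF

φ(MFMJMFFFMFMJMJMJ) expands symbol-by-symbol to MF MJ MF FF MF MJ MJ MJ MF MJ MF FF MF FF MF FF; joining the 16 pieces gives the next term.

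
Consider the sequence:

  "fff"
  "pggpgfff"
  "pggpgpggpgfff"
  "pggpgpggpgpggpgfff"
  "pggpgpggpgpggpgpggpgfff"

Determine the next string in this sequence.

Every step adds pggpg at the front: s(k+1) = pggpg·s(k).
Applying this once more to pggpgpggpgpggpgpggpgfff:

pggpgpggpgpggpgpggpgpggpgfff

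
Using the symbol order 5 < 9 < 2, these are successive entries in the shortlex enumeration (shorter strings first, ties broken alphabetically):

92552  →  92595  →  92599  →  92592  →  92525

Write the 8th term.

Continuing the enumeration 3 steps past 92525: 92525 → 92529 → 92522 → (answer).

92955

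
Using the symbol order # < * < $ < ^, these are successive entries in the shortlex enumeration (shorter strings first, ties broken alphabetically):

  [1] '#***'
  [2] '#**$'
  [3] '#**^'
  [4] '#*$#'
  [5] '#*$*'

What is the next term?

#*$$

Find the rightmost character of #*$* below ^, bump it to the next letter, and reset everything to its right to #.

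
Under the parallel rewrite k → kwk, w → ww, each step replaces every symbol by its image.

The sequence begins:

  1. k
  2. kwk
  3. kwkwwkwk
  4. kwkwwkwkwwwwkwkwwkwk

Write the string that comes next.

Applying the rule to each of the 20 symbols of kwkwwkwkwwwwkwkwwkwk gives the pieces kwk ww kwk ww ww kwk ww kwk ww ww ww ww kwk ww kwk ww ww kwk ww kwk, which concatenate to the answer.

kwkwwkwkwwwwkwkwwkwkwwwwwwwwkwkwwkwkwwwwkwkwwkwk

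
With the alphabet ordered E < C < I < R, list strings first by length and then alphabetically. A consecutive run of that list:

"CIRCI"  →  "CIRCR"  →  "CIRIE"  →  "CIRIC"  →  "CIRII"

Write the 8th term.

Continuing the enumeration 3 steps past CIRII: CIRII → CIRIR → CIRRE → (answer).

CIRRC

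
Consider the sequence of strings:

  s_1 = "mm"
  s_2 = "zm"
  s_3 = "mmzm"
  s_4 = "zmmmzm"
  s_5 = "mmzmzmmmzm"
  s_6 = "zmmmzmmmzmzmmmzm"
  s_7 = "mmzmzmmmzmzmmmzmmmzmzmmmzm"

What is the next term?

From term 3 onward, concatenate the second-to-last term with the last: mm·zm = mmzm, zm·mmzm = zmmmzm, …
The next term joins zmmmzmmmzmzmmmzm and mmzmzmmmzmzmmmzmmmzmzmmmzm.

zmmmzmmmzmzmmmzmmmzmzmmmzmzmmmzmmmzmzmmmzm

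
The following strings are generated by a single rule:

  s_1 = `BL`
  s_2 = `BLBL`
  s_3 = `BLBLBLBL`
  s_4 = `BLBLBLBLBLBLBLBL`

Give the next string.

BLBLBLBLBLBLBLBLBLBLBLBLBLBLBLBL

Each string is two copies of the previous one concatenated.
One more doubling of BLBLBLBLBLBLBLBL gives the answer.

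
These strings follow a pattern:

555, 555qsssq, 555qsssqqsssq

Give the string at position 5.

555qsssqqsssqqsssqqsssq

The strings grow by a fixed suffix qsssq each time.
From 555qsssqqsssq, 2 further steps: 555qsssqqsssq → 555qsssqqsssqqsssq → (answer).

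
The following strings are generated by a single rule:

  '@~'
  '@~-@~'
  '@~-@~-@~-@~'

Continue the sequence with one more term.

Each string is two copies of the previous one joined by '-'.
One more doubling of @~-@~-@~-@~ gives the answer.

@~-@~-@~-@~-@~-@~-@~-@~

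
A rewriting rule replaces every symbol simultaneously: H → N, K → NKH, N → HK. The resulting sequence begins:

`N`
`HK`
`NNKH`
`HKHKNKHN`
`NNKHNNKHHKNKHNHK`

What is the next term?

φ(NNKHNNKHHKNKHNHK) expands symbol-by-symbol to HK HK NKH N HK HK NKH N N NKH HK NKH N HK N NKH; joining the 16 pieces gives the next term.

HKHKNKHNHKHKNKHNNNKHHKNKHNHKNNKH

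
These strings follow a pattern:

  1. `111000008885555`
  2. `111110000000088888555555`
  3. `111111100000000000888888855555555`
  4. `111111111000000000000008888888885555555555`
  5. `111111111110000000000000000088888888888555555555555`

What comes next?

111111111111100000000000000000000888888888888855555555555555

Term n consists of 2n-1 1's, followed by 3n-1 0's, followed by 2n-1 8's, followed by 2n 5's, where the shown terms are n = 2, 3, 4, 5, 6.
For the next term, n = 7, so the run lengths are 13, 20, 13, 14.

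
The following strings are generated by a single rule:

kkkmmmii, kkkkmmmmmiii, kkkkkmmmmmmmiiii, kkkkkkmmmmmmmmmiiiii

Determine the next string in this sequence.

Reading off run lengths: k runs 3, 4, 5, 6; m runs 3, 5, 7, 9; i runs 2, 3, 4, 5 — each is linear in n, where the shown terms are n = 2, 3, 4, 5.
For the next term, n = 6, so the run lengths are 7, 11, 6.

kkkkkkkmmmmmmmmmmmiiiiii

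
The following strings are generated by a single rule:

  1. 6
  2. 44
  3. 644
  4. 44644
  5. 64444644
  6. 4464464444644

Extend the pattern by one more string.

Each term (from the third on) is the two preceding terms concatenated in order: term 3 = 6·44 = 644.
Continuing: 64444644 · 4464464444644 gives term 7.

644446444464464444644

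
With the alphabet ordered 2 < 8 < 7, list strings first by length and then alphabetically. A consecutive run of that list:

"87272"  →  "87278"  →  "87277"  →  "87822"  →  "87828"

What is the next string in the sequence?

Find the rightmost character of 87828 below 7, bump it to the next letter, and reset everything to its right to 2.

87827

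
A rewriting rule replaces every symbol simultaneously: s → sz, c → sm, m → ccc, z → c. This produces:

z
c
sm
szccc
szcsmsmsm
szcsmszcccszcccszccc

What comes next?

Rewriting the 20 symbols of szcsmszcccszcccszccc one by one yields sz c sm sz ccc sz c sm sm sm sz c sm sm sm sz c sm sm sm; concatenated:

szcsmszcccszcsmsmsmszcsmsmsmszcsmsmsm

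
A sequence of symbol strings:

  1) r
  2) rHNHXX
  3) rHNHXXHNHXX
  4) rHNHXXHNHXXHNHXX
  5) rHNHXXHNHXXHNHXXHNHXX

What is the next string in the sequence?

Each term is the previous one with HNHXX appended.
Applying this once more to rHNHXXHNHXXHNHXXHNHXX:

rHNHXXHNHXXHNHXXHNHXXHNHXX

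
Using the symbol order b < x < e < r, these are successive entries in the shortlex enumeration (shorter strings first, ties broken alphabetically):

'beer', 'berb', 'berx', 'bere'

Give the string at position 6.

brbb

Stepping forward 2 times from bere: bere → berr, then the target.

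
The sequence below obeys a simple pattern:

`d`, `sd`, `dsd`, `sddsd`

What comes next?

dsdsddsd

This is a Fibonacci-style word recurrence s(k) = s(k−2)·s(k−1): e.g. d·sd = dsd.
The next term joins dsd and sddsd.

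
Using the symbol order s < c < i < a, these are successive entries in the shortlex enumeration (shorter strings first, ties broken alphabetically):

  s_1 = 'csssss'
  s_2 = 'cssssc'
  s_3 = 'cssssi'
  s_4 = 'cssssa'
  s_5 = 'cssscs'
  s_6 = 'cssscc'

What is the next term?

Find the rightmost character of cssscc below a, bump it to the next letter, and reset everything to its right to s.

csssci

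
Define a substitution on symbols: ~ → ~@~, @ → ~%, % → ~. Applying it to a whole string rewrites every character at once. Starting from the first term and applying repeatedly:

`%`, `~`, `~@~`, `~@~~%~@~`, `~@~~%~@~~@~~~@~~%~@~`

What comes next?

φ(~@~~%~@~~@~~~@~~%~@~) expands symbol-by-symbol to ~@~ ~% ~@~ ~@~ ~ ~@~ ~% ~@~ ~@~ ~% ~@~ ~@~ ~@~ ~% ~@~ ~@~ ~ ~@~ ~% ~@~; joining the 20 pieces gives the next term.

~@~~%~@~~@~~~@~~%~@~~@~~%~@~~@~~@~~%~@~~@~~~@~~%~@~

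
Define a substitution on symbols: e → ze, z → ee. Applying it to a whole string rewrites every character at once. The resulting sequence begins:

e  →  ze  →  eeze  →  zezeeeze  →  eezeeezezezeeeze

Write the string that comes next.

Rewriting the 16 symbols of eezeeezezezeeeze one by one yields ze ze ee ze ze ze ee ze ee ze ee ze ze ze ee ze; concatenated:

zezeeezezezeeezeeezeeezezezeeeze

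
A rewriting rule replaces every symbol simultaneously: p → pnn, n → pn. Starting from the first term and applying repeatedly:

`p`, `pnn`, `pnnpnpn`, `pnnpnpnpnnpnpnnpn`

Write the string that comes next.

Applying the rule to each of the 17 symbols of pnnpnpnpnnpnpnnpn gives the pieces pnn pn pn pnn pn pnn pn pnn pn pn pnn pn pnn pn pn pnn pn, which concatenate to the answer.

pnnpnpnpnnpnpnnpnpnnpnpnpnnpnpnnpnpnpnnpn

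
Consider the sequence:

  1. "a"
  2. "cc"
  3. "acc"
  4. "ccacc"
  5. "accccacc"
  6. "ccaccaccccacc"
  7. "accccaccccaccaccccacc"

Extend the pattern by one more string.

ccaccaccccaccaccccaccccaccaccccacc

From term 3 onward, concatenate the second-to-last term with the last: a·cc = acc, cc·acc = ccacc, …
The next term joins ccaccaccccacc and accccaccccaccaccccacc.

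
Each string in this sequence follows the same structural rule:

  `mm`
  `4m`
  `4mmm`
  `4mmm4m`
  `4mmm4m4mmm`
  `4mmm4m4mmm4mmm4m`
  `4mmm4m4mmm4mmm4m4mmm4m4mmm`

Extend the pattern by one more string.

Each term (from the third on) is the previous term followed by the one before it: term 3 = 4m·mm = 4mmm.
Continuing: 4mmm4m4mmm4mmm4m4mmm4m4mmm · 4mmm4m4mmm4mmm4m gives term 8.

4mmm4m4mmm4mmm4m4mmm4m4mmm4mmm4m4mmm4mmm4m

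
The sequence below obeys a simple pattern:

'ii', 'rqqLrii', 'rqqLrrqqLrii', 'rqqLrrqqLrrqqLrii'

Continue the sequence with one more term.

rqqLrrqqLrrqqLrrqqLrii

Every step adds rqqLr at the front: s(k+1) = rqqLr·s(k).
So the next term is rqqLr·rqqLrrqqLrrqqLrii.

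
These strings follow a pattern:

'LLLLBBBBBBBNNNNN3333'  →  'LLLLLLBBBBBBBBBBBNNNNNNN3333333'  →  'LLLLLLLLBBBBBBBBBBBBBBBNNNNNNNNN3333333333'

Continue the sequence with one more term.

LLLLLLLLLLBBBBBBBBBBBBBBBBBBBNNNNNNNNNNN3333333333333

Term n consists of 2n+2 L's, followed by 4n+3 B's, followed by 2n+3 N's, followed by 3n+1 3's (n = 1, 2, …).
For the next term, n = 4, so the run lengths are 10, 19, 11, 13.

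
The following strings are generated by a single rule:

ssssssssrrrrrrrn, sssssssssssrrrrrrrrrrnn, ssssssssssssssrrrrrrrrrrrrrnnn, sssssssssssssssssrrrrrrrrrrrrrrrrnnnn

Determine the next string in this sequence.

Reading off run lengths: s runs 8, 11, 14, 17; r runs 7, 10, 13, 16; n runs 1, 2, 3, 4 — each is linear in n, where the shown terms are n = 3, 4, 5, 6.
Setting n = 7 gives 20, 19, 5 characters in each block.

ssssssssssssssssssssrrrrrrrrrrrrrrrrrrrnnnnn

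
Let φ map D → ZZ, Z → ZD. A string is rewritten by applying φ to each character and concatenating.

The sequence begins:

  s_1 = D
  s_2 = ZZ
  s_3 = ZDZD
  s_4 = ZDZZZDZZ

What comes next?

ZDZZZDZDZDZZZDZD

Rewriting each symbol of ZDZZZDZZ: Z→ZD, D→ZZ, Z→ZD, Z→ZD, Z→ZD, D→ZZ, Z→ZD, Z→ZD, which concatenates to ZD ZZ ZD ZD ZD ZZ ZD ZD.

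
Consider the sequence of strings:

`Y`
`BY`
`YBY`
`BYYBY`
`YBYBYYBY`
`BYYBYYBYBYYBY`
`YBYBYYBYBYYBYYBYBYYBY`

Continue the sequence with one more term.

BYYBYYBYBYYBYYBYBYYBYBYYBYYBYBYYBY

From term 3 onward, concatenate the second-to-last term with the last: Y·BY = YBY, BY·YBY = BYYBY, …
So term 8 is BYYBYYBYBYYBY·YBYBYYBYBYYBYYBYBYYBY.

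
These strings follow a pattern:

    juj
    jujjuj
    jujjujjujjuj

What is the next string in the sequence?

s(k+1) = s(k)·s(k) — each term doubles the last.
So the next term is two copies of jujjujjujjuj.

jujjujjujjujjujjujjujjuj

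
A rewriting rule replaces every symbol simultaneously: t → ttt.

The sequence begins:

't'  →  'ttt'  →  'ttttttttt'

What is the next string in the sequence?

ttttttttttttttttttttttttttt

Expanding ttttttttt: t→ttt, t→ttt, t→ttt, t→ttt, t→ttt, t→ttt, t→ttt, t→ttt, t→ttt. Concatenated: ttt ttt ttt ttt ttt ttt ttt ttt ttt.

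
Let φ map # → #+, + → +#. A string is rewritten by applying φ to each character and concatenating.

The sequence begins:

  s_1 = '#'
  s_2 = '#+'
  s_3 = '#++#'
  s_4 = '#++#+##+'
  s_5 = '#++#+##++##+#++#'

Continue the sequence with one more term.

Rewriting the 16 symbols of #++#+##++##+#++# one by one yields #+ +# +# #+ +# #+ #+ +# +# #+ #+ +# #+ +# +# #+; concatenated:

#++#+##++##+#++#+##+#++##++#+##+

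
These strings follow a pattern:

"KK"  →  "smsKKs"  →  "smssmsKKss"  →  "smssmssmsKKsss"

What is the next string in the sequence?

Each term wraps the previous one in sms on the left and s on the right.
One more step from smssmssmsKKsss gives the answer.

smssmssmssmsKKssss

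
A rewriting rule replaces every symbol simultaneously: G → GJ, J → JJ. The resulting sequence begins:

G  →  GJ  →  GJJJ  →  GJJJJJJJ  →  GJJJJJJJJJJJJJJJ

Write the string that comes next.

Applying the rule to each of the 16 symbols of GJJJJJJJJJJJJJJJ gives the pieces GJ JJ JJ JJ JJ JJ JJ JJ JJ JJ JJ JJ JJ JJ JJ JJ, which concatenate to the answer.

GJJJJJJJJJJJJJJJJJJJJJJJJJJJJJJJ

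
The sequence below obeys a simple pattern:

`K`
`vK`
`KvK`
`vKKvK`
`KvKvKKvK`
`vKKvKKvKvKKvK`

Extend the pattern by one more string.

Each term (from the third on) is the two preceding terms concatenated in order: term 3 = K·vK = KvK.
Continuing: KvKvKKvK · vKKvKKvKvKKvK gives term 7.

KvKvKKvKvKKvKKvKvKKvK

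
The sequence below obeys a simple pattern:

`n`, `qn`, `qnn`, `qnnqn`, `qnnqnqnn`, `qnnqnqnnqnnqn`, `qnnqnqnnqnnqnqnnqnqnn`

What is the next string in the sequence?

qnnqnqnnqnnqnqnnqnqnnqnnqnqnnqnnqn

From term 3 onward, concatenate the last term with the second-to-last: qn·n = qnn, qnn·qn = qnnqn, …
Continuing: qnnqnqnnqnnqnqnnqnqnn · qnnqnqnnqnnqn gives term 8.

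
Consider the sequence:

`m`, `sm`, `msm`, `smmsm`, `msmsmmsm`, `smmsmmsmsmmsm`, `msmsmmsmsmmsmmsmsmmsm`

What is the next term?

This is a Fibonacci-style word recurrence s(k) = s(k−2)·s(k−1): e.g. m·sm = msm.
Continuing: smmsmmsmsmmsm · msmsmmsmsmmsmmsmsmmsm gives term 8.

smmsmmsmsmmsmmsmsmmsmsmmsmmsmsmmsm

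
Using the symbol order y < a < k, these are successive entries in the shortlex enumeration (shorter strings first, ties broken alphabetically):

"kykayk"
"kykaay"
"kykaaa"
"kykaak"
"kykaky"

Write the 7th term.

Stepping forward 2 times from kykaky: kykaky → kykaka, then the target.

kykakk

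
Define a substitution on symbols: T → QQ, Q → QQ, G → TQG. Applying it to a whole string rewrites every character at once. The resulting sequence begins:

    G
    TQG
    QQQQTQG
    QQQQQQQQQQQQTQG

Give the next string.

QQQQQQQQQQQQQQQQQQQQQQQQQQQQTQG

Replace each of the 15 characters of QQQQQQQQQQQQTQG in place — QQ QQ QQ QQ QQ QQ QQ QQ QQ QQ QQ QQ QQ QQ TQG — and concatenate.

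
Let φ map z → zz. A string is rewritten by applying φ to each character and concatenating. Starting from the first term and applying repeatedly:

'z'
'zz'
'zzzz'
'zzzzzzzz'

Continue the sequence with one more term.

zzzzzzzzzzzzzzzz

Rewriting each symbol of zzzzzzzz: z→zz, z→zz, z→zz, z→zz, z→zz, z→zz, z→zz, z→zz, which concatenates to zz zz zz zz zz zz zz zz.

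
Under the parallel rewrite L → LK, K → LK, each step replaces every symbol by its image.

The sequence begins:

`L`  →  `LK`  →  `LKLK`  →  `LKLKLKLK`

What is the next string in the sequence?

LKLKLKLKLKLKLKLK

Expanding LKLKLKLK: L→LK, K→LK, L→LK, K→LK, L→LK, K→LK, L→LK, K→LK. Concatenated: LK LK LK LK LK LK LK LK.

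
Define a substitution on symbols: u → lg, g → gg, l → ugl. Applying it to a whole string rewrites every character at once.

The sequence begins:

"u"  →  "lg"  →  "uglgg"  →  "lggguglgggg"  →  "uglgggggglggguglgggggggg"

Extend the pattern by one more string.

Applying the rule to each of the 24 symbols of uglgggggglggguglgggggggg gives the pieces lg gg ugl gg gg gg gg gg gg ugl gg gg gg lg gg ugl gg gg gg gg gg gg gg gg, which concatenate to the answer.

lggguglgggggggggggguglgggggglggguglgggggggggggggggg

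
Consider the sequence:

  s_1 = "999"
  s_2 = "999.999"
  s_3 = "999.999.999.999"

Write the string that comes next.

999.999.999.999.999.999.999.999

s(k+1) = s(k)·.·s(k) — each term doubles the last with '.' between the halves.
So the next term is two copies of 999.999.999.999 with '.' between the halves.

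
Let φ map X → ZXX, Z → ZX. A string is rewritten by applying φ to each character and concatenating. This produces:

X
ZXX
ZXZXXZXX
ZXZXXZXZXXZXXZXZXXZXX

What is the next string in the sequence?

ZXZXXZXZXXZXXZXZXXZXZXXZXXZXZXXZXXZXZXXZXZXXZXXZXZXXZXX

φ(ZXZXXZXZXXZXXZXZXXZXX) expands symbol-by-symbol to ZX ZXX ZX ZXX ZXX ZX ZXX ZX ZXX ZXX ZX ZXX ZXX ZX ZXX ZX ZXX ZXX ZX ZXX ZXX; joining the 21 pieces gives the next term.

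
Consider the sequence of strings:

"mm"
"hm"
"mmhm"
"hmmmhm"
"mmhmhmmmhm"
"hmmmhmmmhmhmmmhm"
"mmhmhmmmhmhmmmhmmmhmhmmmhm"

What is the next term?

hmmmhmmmhmhmmmhmmmhmhmmmhmhmmmhmmmhmhmmmhm

From term 3 onward, concatenate the second-to-last term with the last: mm·hm = mmhm, hm·mmhm = hmmmhm, …
Continuing: hmmmhmmmhmhmmmhm · mmhmhmmmhmhmmmhmmmhmhmmmhm gives term 8.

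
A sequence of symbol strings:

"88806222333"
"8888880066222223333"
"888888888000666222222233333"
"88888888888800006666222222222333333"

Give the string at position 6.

888888888888888888000000666666222222222222233333333

The n-th term is 3n 8's then n 0's then n 6's then 2n+1 2's then n+2 3's (n = 1, 2, …).
For term 6, n = 6, so the run lengths are 18, 6, 6, 13, 8.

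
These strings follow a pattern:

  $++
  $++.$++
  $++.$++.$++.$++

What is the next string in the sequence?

Each string is two copies of the previous one joined by '.'.
Doubling $++.$++.$++.$++ with '.' between the halves:

$++.$++.$++.$++.$++.$++.$++.$++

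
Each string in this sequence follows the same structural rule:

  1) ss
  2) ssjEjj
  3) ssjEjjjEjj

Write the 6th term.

ssjEjjjEjjjEjjjEjjjEjj

Each term is the previous one with jEjj appended.
From ssjEjjjEjj, 3 further steps: ssjEjjjEjj → ssjEjjjEjjjEjj → ssjEjjjEjjjEjjjEjj → (answer).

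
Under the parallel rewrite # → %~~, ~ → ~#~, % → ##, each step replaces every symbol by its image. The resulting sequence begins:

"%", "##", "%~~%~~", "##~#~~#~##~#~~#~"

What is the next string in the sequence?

%~~%~~~#~%~~~#~~#~%~~~#~%~~%~~~#~%~~~#~~#~%~~~#~

φ(##~#~~#~##~#~~#~) expands symbol-by-symbol to %~~ %~~ ~#~ %~~ ~#~ ~#~ %~~ ~#~ %~~ %~~ ~#~ %~~ ~#~ ~#~ %~~ ~#~; joining the 16 pieces gives the next term.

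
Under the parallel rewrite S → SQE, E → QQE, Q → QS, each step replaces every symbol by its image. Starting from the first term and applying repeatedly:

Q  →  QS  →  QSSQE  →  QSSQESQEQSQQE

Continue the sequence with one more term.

QSSQESQEQSQQESQEQSQQEQSSQEQSQSQQE

Replace each of the 13 characters of QSSQESQEQSQQE in place — QS SQE SQE QS QQE SQE QS QQE QS SQE QS QS QQE — and concatenate.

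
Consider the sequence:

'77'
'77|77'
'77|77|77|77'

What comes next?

s(k+1) = s(k)·|·s(k) — each term doubles the last with '|' between the halves.
So the next term is two copies of 77|77|77|77 with '|' between the halves.

77|77|77|77|77|77|77|77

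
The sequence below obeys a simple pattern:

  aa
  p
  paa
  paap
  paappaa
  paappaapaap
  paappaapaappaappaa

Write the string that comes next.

Each term (from the third on) is the previous term followed by the one before it: term 3 = p·aa = paa.
Continuing: paappaapaappaappaa · paappaapaap gives term 8.

paappaapaappaappaapaappaapaap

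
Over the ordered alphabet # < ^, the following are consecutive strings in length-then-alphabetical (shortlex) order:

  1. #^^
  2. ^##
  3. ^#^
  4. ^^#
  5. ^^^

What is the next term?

####

^^^ is the last string of length 3, so the next is the first of length 4: # repeated 4 times.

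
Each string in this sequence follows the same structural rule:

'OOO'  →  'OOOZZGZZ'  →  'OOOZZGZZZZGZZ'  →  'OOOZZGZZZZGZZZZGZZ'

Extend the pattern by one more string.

Every step adds ZZGZZ to the end: s(k+1) = s(k)·ZZGZZ.
Applying this once more to OOOZZGZZZZGZZZZGZZ:

OOOZZGZZZZGZZZZGZZZZGZZ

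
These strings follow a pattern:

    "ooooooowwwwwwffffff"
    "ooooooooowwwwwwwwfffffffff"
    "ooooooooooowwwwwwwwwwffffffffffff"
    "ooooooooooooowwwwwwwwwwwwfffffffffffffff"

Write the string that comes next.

Each string has the form o^{2n+3} w^{2n+2} f^{3n}, where the shown terms are n = 2, 3, 4, 5.
For the next term, n = 6, so the run lengths are 15, 14, 18.

ooooooooooooooowwwwwwwwwwwwwwffffffffffffffffff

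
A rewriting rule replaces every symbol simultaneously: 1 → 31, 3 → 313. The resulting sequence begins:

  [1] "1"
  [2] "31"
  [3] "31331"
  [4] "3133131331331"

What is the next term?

3133131331331313313133133131331331

Replace each of the 13 characters of 3133131331331 in place — 313 31 313 313 31 313 31 313 313 31 313 313 31 — and concatenate.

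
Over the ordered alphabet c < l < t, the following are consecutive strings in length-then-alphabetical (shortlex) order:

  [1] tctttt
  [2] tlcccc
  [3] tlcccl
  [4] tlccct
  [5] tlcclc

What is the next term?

Treat tlcclc as a base-3 numeral over the given alphabet and add one, carrying through any trailing t's.

tlccll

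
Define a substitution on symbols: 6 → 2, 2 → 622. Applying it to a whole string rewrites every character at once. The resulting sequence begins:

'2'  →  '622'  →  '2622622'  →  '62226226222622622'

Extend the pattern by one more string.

26226226222622622262262262226226222622622

φ(62226226222622622) expands symbol-by-symbol to 2 622 622 622 2 622 622 2 622 622 622 2 622 622 2 622 622; joining the 17 pieces gives the next term.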